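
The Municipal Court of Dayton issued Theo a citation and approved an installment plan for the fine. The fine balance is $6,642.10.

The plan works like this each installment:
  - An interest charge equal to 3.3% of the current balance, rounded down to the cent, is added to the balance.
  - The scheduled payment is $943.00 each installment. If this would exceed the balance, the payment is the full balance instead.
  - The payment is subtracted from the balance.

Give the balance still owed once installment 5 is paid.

Installment 1: opening $6,642.10; interest $219.18 → $6,861.28; payment $943.00; balance $5,918.28
Installment 2: opening $5,918.28; interest $195.30 → $6,113.58; payment $943.00; balance $5,170.58
Installment 3: opening $5,170.58; interest $170.62 → $5,341.20; payment $943.00; balance $4,398.20
Installment 4: opening $4,398.20; interest $145.14 → $4,543.34; payment $943.00; balance $3,600.34
Installment 5: opening $3,600.34; interest $118.81 → $3,719.15; payment $943.00; balance $2,776.15

$2,776.15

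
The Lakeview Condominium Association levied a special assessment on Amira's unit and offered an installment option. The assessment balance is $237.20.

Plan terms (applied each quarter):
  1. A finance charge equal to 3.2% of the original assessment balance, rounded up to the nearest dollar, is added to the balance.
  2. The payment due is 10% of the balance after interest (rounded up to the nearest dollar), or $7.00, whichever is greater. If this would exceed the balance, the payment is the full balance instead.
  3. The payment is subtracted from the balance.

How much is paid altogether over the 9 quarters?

$175.00

# | Opening | Interest | Payment | End bal
1 | $237.20 | $8.00 | $25.00 | $220.20
2 | $220.20 | $8.00 | $23.00 | $205.20
3 | $205.20 | $8.00 | $22.00 | $191.20
4 | $191.20 | $8.00 | $20.00 | $179.20
5 | $179.20 | $8.00 | $19.00 | $168.20
6 | $168.20 | $8.00 | $18.00 | $158.20
7 | $158.20 | $8.00 | $17.00 | $149.20
8 | $149.20 | $8.00 | $16.00 | $141.20
9 | $141.20 | $8.00 | $15.00 | $134.20
Total paid: $175.00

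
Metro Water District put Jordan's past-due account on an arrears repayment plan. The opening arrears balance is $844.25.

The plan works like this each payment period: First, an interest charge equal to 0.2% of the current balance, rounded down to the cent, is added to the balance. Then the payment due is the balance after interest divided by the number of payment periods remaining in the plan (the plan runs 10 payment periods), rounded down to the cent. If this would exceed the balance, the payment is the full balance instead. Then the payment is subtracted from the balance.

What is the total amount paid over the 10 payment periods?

Payment period 1: $844.25 +$1.68 interest = $845.93; pay $84.59 → $761.34
Payment period 2: $761.34 +$1.52 interest = $762.86; pay $84.76 → $678.10
Payment period 3: $678.10 +$1.35 interest = $679.45; pay $84.93 → $594.52
Payment period 4: $594.52 +$1.18 interest = $595.70; pay $85.10 → $510.60
Payment period 5: $510.60 +$1.02 interest = $511.62; pay $85.27 → $426.35
Payment period 6: $426.35 +$0.85 interest = $427.20; pay $85.44 → $341.76
Payment period 7: $341.76 +$0.68 interest = $342.44; pay $85.61 → $256.83
Payment period 8: $256.83 +$0.51 interest = $257.34; pay $85.78 → $171.56
Payment period 9: $171.56 +$0.34 interest = $171.90; pay $85.95 → $85.95
Payment period 10: $85.95 +$0.17 interest = $86.12; pay $86.12 → $0.00
Total paid: $853.55

$853.55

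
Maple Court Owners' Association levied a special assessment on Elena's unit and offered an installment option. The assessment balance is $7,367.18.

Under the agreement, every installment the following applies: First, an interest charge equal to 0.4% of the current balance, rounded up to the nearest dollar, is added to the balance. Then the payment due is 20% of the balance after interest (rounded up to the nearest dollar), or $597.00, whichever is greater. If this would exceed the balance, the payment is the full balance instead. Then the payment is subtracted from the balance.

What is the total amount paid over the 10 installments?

$7,498.18

Installment 1: opening $7,367.18; interest $30.00 → $7,397.18; payment $1,480.00; balance $5,917.18
Installment 2: opening $5,917.18; interest $24.00 → $5,941.18; payment $1,189.00; balance $4,752.18
Installment 3: opening $4,752.18; interest $20.00 → $4,772.18; payment $955.00; balance $3,817.18
Installment 4: opening $3,817.18; interest $16.00 → $3,833.18; payment $767.00; balance $3,066.18
Installment 5: opening $3,066.18; interest $13.00 → $3,079.18; payment $616.00; balance $2,463.18
Installment 6: opening $2,463.18; interest $10.00 → $2,473.18; payment $597.00; balance $1,876.18
Installment 7: opening $1,876.18; interest $8.00 → $1,884.18; payment $597.00; balance $1,287.18
Installment 8: opening $1,287.18; interest $6.00 → $1,293.18; payment $597.00; balance $696.18
Installment 9: opening $696.18; interest $3.00 → $699.18; payment $597.00; balance $102.18
Installment 10: opening $102.18; interest $1.00 → $103.18; payment $103.18; balance $0.00
Total paid: $7,498.18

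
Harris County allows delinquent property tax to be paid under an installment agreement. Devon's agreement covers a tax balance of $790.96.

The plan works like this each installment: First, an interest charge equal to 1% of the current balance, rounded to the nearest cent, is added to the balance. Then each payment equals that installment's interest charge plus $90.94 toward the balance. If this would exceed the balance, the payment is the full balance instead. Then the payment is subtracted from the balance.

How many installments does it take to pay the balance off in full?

9

Installment 1: opening $790.96; interest $7.91 → $798.87; payment $98.85; balance $700.02
Installment 2: opening $700.02; interest $7.00 → $707.02; payment $97.94; balance $609.08
Installment 3: opening $609.08; interest $6.09 → $615.17; payment $97.03; balance $518.14
Installment 4: opening $518.14; interest $5.18 → $523.32; payment $96.12; balance $427.20
Installment 5: opening $427.20; interest $4.27 → $431.47; payment $95.21; balance $336.26
Installment 6: opening $336.26; interest $3.36 → $339.62; payment $94.30; balance $245.32
Installment 7: opening $245.32; interest $2.45 → $247.77; payment $93.39; balance $154.38
Installment 8: opening $154.38; interest $1.54 → $155.92; payment $92.48; balance $63.44
Installment 9: opening $63.44; interest $0.63 → $64.07; payment $64.07; balance $0.00
Balance reaches $0.00 in installment 9.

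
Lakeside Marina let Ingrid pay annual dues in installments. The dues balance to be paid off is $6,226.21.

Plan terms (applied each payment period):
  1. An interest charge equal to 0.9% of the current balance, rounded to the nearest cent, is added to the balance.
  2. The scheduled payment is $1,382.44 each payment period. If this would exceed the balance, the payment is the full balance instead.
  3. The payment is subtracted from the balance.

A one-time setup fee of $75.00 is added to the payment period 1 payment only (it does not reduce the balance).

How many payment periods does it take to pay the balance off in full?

5

Payment period 1: $6,226.21 +$56.04 interest = $6,282.25; pay $1,382.44 (+ $75.00 fee) → $4,899.81
Payment period 2: $4,899.81 +$44.10 interest = $4,943.91; pay $1,382.44 → $3,561.47
Payment period 3: $3,561.47 +$32.05 interest = $3,593.52; pay $1,382.44 → $2,211.08
Payment period 4: $2,211.08 +$19.90 interest = $2,230.98; pay $1,382.44 → $848.54
Payment period 5: $848.54 +$7.64 interest = $856.18; pay $856.18 → $0.00
Balance reaches $0.00 in payment period 5.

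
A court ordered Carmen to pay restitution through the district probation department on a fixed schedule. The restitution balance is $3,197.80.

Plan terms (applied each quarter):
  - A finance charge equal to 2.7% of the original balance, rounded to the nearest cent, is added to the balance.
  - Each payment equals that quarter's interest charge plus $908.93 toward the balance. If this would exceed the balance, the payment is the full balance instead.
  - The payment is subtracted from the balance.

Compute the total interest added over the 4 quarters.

$345.36

# | Opening | Interest | Payment | End bal
1 | $3,197.80 | $86.34 | $995.27 | $2,288.87
2 | $2,288.87 | $86.34 | $995.27 | $1,379.94
3 | $1,379.94 | $86.34 | $995.27 | $471.01
4 | $471.01 | $86.34 | $557.35 | $0.00
Total interest: $86.34 + $86.34 + $86.34 + $86.34 = $345.36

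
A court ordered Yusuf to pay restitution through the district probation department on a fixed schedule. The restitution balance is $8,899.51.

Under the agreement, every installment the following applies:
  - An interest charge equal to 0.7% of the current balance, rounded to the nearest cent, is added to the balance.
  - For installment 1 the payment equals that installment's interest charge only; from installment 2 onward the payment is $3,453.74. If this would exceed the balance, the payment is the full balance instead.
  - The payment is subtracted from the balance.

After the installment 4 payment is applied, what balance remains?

$0.00

Installment 1: $8,899.51 +$62.30 interest = $8,961.81; pay $62.30 → $8,899.51
Installment 2: $8,899.51 +$62.30 interest = $8,961.81; pay $3,453.74 → $5,508.07
Installment 3: $5,508.07 +$38.56 interest = $5,546.63; pay $3,453.74 → $2,092.89
Installment 4: $2,092.89 +$14.65 interest = $2,107.54; pay $2,107.54 → $0.00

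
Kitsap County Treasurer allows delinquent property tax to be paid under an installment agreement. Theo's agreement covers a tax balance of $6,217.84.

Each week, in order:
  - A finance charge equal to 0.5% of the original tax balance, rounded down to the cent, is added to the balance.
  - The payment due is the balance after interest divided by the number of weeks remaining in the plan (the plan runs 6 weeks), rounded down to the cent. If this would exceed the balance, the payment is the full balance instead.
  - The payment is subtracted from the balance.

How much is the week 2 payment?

$1,047.70

Week 1: opening $6,217.84; interest $31.08 → $6,248.92; payment $1,041.48; balance $5,207.44
Week 2: opening $5,207.44; interest $31.08 → $5,238.52; payment $1,047.70; balance $4,190.82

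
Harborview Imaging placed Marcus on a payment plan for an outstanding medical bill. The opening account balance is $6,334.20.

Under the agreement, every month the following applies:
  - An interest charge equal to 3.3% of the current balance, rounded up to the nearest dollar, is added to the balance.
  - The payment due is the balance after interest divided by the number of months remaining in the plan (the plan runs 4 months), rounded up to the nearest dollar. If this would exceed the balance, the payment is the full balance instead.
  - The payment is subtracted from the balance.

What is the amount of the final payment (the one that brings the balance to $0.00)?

$1,803.20

Month 1: $6,334.20 +$210.00 interest = $6,544.20; pay $1,637.00 → $4,907.20
Month 2: $4,907.20 +$162.00 interest = $5,069.20; pay $1,690.00 → $3,379.20
Month 3: $3,379.20 +$112.00 interest = $3,491.20; pay $1,746.00 → $1,745.20
Month 4: $1,745.20 +$58.00 interest = $1,803.20; pay $1,803.20 → $0.00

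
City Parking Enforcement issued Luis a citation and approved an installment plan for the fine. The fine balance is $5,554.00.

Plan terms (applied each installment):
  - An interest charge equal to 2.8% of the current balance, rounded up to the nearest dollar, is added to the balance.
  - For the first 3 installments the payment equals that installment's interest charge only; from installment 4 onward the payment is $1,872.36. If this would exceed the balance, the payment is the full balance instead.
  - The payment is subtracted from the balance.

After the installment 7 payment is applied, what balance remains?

Installment 1: opening $5,554.00; interest $156.00 → $5,710.00; payment $156.00; balance $5,554.00
Installment 2: opening $5,554.00; interest $156.00 → $5,710.00; payment $156.00; balance $5,554.00
Installment 3: opening $5,554.00; interest $156.00 → $5,710.00; payment $156.00; balance $5,554.00
Installment 4: opening $5,554.00; interest $156.00 → $5,710.00; payment $1,872.36; balance $3,837.64
Installment 5: opening $3,837.64; interest $108.00 → $3,945.64; payment $1,872.36; balance $2,073.28
Installment 6: opening $2,073.28; interest $59.00 → $2,132.28; payment $1,872.36; balance $259.92
Installment 7: opening $259.92; interest $8.00 → $267.92; payment $267.92; balance $0.00

$0.00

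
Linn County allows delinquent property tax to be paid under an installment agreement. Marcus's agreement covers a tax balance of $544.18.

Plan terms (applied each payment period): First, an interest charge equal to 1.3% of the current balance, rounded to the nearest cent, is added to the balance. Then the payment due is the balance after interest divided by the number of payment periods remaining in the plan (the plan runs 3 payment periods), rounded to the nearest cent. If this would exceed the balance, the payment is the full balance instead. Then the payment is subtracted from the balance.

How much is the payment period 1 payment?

Payment period 1: opening $544.18; interest $7.07 → $551.25; payment $183.75; balance $367.50

$183.75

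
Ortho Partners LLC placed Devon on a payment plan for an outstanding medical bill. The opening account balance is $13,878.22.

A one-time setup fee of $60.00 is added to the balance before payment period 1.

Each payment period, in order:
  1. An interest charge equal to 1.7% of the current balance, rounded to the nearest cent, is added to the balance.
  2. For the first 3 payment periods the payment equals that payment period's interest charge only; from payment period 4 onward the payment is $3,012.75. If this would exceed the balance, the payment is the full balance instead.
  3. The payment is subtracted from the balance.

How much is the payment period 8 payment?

$2,591.99

Payment period 1: $13,938.22 +$236.95 interest = $14,175.17; pay $236.95 → $13,938.22
Payment period 2: $13,938.22 +$236.95 interest = $14,175.17; pay $236.95 → $13,938.22
Payment period 3: $13,938.22 +$236.95 interest = $14,175.17; pay $236.95 → $13,938.22
Payment period 4: $13,938.22 +$236.95 interest = $14,175.17; pay $3,012.75 → $11,162.42
Payment period 5: $11,162.42 +$189.76 interest = $11,352.18; pay $3,012.75 → $8,339.43
Payment period 6: $8,339.43 +$141.77 interest = $8,481.20; pay $3,012.75 → $5,468.45
Payment period 7: $5,468.45 +$92.96 interest = $5,561.41; pay $3,012.75 → $2,548.66
Payment period 8: $2,548.66 +$43.33 interest = $2,591.99; pay $2,591.99 → $0.00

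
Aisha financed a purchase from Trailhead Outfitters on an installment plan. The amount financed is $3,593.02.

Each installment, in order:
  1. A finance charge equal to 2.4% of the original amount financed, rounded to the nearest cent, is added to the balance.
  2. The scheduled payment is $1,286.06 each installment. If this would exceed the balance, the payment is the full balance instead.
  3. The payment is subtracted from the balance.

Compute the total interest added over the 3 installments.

$258.69

Installment 1: $3,593.02 +$86.23 interest = $3,679.25; pay $1,286.06 → $2,393.19
Installment 2: $2,393.19 +$86.23 interest = $2,479.42; pay $1,286.06 → $1,193.36
Installment 3: $1,193.36 +$86.23 interest = $1,279.59; pay $1,279.59 → $0.00
Total interest: $86.23 + $86.23 + $86.23 = $258.69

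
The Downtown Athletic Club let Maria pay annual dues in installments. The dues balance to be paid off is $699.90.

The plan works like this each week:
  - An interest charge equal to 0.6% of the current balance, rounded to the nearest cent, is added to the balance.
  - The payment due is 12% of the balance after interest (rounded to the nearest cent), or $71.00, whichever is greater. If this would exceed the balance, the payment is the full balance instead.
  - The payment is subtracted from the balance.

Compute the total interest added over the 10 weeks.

Week 1: $699.90 +$4.20 interest = $704.10; pay $84.49 → $619.61
Week 2: $619.61 +$3.72 interest = $623.33; pay $74.80 → $548.53
Week 3: $548.53 +$3.29 interest = $551.82; pay $71.00 → $480.82
Week 4: $480.82 +$2.88 interest = $483.70; pay $71.00 → $412.70
Week 5: $412.70 +$2.48 interest = $415.18; pay $71.00 → $344.18
Week 6: $344.18 +$2.07 interest = $346.25; pay $71.00 → $275.25
Week 7: $275.25 +$1.65 interest = $276.90; pay $71.00 → $205.90
Week 8: $205.90 +$1.24 interest = $207.14; pay $71.00 → $136.14
Week 9: $136.14 +$0.82 interest = $136.96; pay $71.00 → $65.96
Week 10: $65.96 +$0.40 interest = $66.36; pay $66.36 → $0.00
Total interest: $4.20 + $3.72 + $3.29 + $2.88 + $2.48 + $2.07 + $1.65 + $1.24 + $0.82 + $0.40 = $22.75

$22.75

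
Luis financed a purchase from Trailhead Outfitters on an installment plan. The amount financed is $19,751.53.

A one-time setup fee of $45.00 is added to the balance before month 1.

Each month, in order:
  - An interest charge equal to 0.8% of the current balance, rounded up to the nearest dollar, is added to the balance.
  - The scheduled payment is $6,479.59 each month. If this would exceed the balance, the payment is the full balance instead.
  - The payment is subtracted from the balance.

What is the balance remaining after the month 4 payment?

$0.00

# | Opening | Interest | Payment | End bal
1 | $19,796.53 | $159.00 | $6,479.59 | $13,475.94
2 | $13,475.94 | $108.00 | $6,479.59 | $7,104.35
3 | $7,104.35 | $57.00 | $6,479.59 | $681.76
4 | $681.76 | $6.00 | $687.76 | $0.00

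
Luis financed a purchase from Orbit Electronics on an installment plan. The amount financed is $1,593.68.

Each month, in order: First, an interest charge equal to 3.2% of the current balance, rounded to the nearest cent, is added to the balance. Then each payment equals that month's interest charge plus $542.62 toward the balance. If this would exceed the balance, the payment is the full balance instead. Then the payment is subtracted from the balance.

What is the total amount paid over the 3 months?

Month 1: opening $1,593.68; interest $51.00 → $1,644.68; payment $593.62; balance $1,051.06
Month 2: opening $1,051.06; interest $33.63 → $1,084.69; payment $576.25; balance $508.44
Month 3: opening $508.44; interest $16.27 → $524.71; payment $524.71; balance $0.00
Total paid: $1,694.58

$1,694.58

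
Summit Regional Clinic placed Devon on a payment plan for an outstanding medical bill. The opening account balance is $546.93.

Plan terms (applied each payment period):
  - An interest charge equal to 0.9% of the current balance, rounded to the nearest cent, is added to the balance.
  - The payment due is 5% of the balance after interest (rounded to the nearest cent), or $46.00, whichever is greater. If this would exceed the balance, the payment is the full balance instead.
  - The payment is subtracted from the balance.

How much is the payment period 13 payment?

Payment period 1: opening $546.93; interest $4.92 → $551.85; payment $46.00; balance $505.85
Payment period 2: opening $505.85; interest $4.55 → $510.40; payment $46.00; balance $464.40
Payment period 3: opening $464.40; interest $4.18 → $468.58; payment $46.00; balance $422.58
Payment period 4: opening $422.58; interest $3.80 → $426.38; payment $46.00; balance $380.38
Payment period 5: opening $380.38; interest $3.42 → $383.80; payment $46.00; balance $337.80
Payment period 6: opening $337.80; interest $3.04 → $340.84; payment $46.00; balance $294.84
Payment period 7: opening $294.84; interest $2.65 → $297.49; payment $46.00; balance $251.49
Payment period 8: opening $251.49; interest $2.26 → $253.75; payment $46.00; balance $207.75
Payment period 9: opening $207.75; interest $1.87 → $209.62; payment $46.00; balance $163.62
Payment period 10: opening $163.62; interest $1.47 → $165.09; payment $46.00; balance $119.09
Payment period 11: opening $119.09; interest $1.07 → $120.16; payment $46.00; balance $74.16
Payment period 12: opening $74.16; interest $0.67 → $74.83; payment $46.00; balance $28.83
Payment period 13: opening $28.83; interest $0.26 → $29.09; payment $29.09; balance $0.00

$29.09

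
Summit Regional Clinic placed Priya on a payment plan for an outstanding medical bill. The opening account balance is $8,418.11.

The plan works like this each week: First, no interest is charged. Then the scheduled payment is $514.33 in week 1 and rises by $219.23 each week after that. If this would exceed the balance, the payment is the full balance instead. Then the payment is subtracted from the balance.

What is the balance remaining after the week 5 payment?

Week 1: $8,418.11 − $514.33 → $7,903.78
Week 2: $7,903.78 − $733.56 → $7,170.22
Week 3: $7,170.22 − $952.79 → $6,217.43
Week 4: $6,217.43 − $1,172.02 → $5,045.41
Week 5: $5,045.41 − $1,391.25 → $3,654.16

$3,654.16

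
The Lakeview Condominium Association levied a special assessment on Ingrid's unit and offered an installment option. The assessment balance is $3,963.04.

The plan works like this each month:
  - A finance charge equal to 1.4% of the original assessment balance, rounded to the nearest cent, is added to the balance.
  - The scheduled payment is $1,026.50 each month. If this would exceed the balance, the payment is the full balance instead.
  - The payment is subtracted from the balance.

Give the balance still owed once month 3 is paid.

Month 1: opening $3,963.04; interest $55.48 → $4,018.52; payment $1,026.50; balance $2,992.02
Month 2: opening $2,992.02; interest $55.48 → $3,047.50; payment $1,026.50; balance $2,021.00
Month 3: opening $2,021.00; interest $55.48 → $2,076.48; payment $1,026.50; balance $1,049.98

$1,049.98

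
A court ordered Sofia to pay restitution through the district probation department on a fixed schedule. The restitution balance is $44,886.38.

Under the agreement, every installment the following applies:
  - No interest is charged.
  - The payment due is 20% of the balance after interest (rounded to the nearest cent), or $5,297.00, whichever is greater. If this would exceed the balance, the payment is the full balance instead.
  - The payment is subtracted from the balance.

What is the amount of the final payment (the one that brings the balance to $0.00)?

$1,793.82

Installment 1: $44,886.38 − $8,977.28 → $35,909.10
Installment 2: $35,909.10 − $7,181.82 → $28,727.28
Installment 3: $28,727.28 − $5,745.46 → $22,981.82
Installment 4: $22,981.82 − $5,297.00 → $17,684.82
Installment 5: $17,684.82 − $5,297.00 → $12,387.82
Installment 6: $12,387.82 − $5,297.00 → $7,090.82
Installment 7: $7,090.82 − $5,297.00 → $1,793.82
Installment 8: $1,793.82 − $1,793.82 → $0.00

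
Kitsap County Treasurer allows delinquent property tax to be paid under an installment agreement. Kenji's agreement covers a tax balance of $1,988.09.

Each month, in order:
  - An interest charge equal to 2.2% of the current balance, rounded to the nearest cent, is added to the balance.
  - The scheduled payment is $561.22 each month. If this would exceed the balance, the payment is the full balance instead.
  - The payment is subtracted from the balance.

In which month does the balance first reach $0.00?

Month 1: opening $1,988.09; interest $43.74 → $2,031.83; payment $561.22; balance $1,470.61
Month 2: opening $1,470.61; interest $32.35 → $1,502.96; payment $561.22; balance $941.74
Month 3: opening $941.74; interest $20.72 → $962.46; payment $561.22; balance $401.24
Month 4: opening $401.24; interest $8.83 → $410.07; payment $410.07; balance $0.00
Balance reaches $0.00 in month 4.

4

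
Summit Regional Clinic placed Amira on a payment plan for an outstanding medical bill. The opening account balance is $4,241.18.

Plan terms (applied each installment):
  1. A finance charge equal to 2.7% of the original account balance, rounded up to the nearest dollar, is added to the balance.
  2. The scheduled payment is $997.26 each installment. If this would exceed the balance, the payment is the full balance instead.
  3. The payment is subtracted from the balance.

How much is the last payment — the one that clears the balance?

Installment 1: $4,241.18 +$115.00 interest = $4,356.18; pay $997.26 → $3,358.92
Installment 2: $3,358.92 +$115.00 interest = $3,473.92; pay $997.26 → $2,476.66
Installment 3: $2,476.66 +$115.00 interest = $2,591.66; pay $997.26 → $1,594.40
Installment 4: $1,594.40 +$115.00 interest = $1,709.40; pay $997.26 → $712.14
Installment 5: $712.14 +$115.00 interest = $827.14; pay $827.14 → $0.00

$827.14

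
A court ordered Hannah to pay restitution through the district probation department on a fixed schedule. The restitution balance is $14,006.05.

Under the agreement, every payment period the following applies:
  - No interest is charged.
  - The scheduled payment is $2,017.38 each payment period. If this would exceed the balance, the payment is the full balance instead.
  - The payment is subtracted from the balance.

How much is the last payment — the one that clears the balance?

Payment period 1: $14,006.05 − $2,017.38 → $11,988.67
Payment period 2: $11,988.67 − $2,017.38 → $9,971.29
Payment period 3: $9,971.29 − $2,017.38 → $7,953.91
Payment period 4: $7,953.91 − $2,017.38 → $5,936.53
Payment period 5: $5,936.53 − $2,017.38 → $3,919.15
Payment period 6: $3,919.15 − $2,017.38 → $1,901.77
Payment period 7: $1,901.77 − $1,901.77 → $0.00

$1,901.77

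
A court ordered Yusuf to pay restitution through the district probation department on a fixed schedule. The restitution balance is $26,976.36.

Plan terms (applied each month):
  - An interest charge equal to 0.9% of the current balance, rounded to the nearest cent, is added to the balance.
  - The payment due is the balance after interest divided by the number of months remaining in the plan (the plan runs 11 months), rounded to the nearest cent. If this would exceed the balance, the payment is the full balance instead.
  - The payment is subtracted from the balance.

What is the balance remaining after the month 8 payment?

$7,903.90

Month 1: $26,976.36 +$242.79 interest = $27,219.15; pay $2,474.47 → $24,744.68
Month 2: $24,744.68 +$222.70 interest = $24,967.38; pay $2,496.74 → $22,470.64
Month 3: $22,470.64 +$202.24 interest = $22,672.88; pay $2,519.21 → $20,153.67
Month 4: $20,153.67 +$181.38 interest = $20,335.05; pay $2,541.88 → $17,793.17
Month 5: $17,793.17 +$160.14 interest = $17,953.31; pay $2,564.76 → $15,388.55
Month 6: $15,388.55 +$138.50 interest = $15,527.05; pay $2,587.84 → $12,939.21
Month 7: $12,939.21 +$116.45 interest = $13,055.66; pay $2,611.13 → $10,444.53
Month 8: $10,444.53 +$94.00 interest = $10,538.53; pay $2,634.63 → $7,903.90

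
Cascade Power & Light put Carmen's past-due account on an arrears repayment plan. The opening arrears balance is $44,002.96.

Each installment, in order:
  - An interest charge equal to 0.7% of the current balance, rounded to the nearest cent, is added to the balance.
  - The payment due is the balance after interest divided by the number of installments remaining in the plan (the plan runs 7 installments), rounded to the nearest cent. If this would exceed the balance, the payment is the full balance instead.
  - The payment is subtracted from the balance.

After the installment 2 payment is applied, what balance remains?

$31,872.26

Installment 1: $44,002.96 +$308.02 interest = $44,310.98; pay $6,330.14 → $37,980.84
Installment 2: $37,980.84 +$265.87 interest = $38,246.71; pay $6,374.45 → $31,872.26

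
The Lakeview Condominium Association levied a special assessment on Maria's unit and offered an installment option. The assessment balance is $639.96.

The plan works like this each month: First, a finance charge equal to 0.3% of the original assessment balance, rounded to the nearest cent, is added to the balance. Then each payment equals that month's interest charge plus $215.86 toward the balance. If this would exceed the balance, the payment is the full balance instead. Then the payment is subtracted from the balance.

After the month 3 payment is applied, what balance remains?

$0.00

Month 1: opening $639.96; interest $1.92 → $641.88; payment $217.78; balance $424.10
Month 2: opening $424.10; interest $1.92 → $426.02; payment $217.78; balance $208.24
Month 3: opening $208.24; interest $1.92 → $210.16; payment $210.16; balance $0.00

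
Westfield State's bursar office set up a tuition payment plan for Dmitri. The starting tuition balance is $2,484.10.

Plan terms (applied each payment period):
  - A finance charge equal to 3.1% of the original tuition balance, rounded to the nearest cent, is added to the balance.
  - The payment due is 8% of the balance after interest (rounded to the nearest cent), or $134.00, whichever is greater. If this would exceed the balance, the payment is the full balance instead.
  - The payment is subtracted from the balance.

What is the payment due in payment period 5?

Payment period 1: opening $2,484.10; interest $77.01 → $2,561.11; payment $204.89; balance $2,356.22
Payment period 2: opening $2,356.22; interest $77.01 → $2,433.23; payment $194.66; balance $2,238.57
Payment period 3: opening $2,238.57; interest $77.01 → $2,315.58; payment $185.25; balance $2,130.33
Payment period 4: opening $2,130.33; interest $77.01 → $2,207.34; payment $176.59; balance $2,030.75
Payment period 5: opening $2,030.75; interest $77.01 → $2,107.76; payment $168.62; balance $1,939.14

$168.62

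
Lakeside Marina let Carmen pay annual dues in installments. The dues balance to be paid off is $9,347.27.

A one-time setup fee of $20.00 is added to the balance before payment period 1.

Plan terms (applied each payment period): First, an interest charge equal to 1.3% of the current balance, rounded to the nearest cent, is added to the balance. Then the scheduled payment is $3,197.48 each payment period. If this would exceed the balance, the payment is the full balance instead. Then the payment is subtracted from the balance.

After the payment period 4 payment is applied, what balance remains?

$0.00

Payment period 1: $9,367.27 +$121.77 interest = $9,489.04; pay $3,197.48 → $6,291.56
Payment period 2: $6,291.56 +$81.79 interest = $6,373.35; pay $3,197.48 → $3,175.87
Payment period 3: $3,175.87 +$41.29 interest = $3,217.16; pay $3,197.48 → $19.68
Payment period 4: $19.68 +$0.26 interest = $19.94; pay $19.94 → $0.00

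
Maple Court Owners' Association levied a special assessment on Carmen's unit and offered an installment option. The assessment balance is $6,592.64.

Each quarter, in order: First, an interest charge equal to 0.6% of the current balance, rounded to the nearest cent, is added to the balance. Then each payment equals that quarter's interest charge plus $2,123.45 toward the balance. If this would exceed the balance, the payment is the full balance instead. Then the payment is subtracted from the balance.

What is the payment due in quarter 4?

$223.62

Quarter 1: opening $6,592.64; interest $39.56 → $6,632.20; payment $2,163.01; balance $4,469.19
Quarter 2: opening $4,469.19; interest $26.82 → $4,496.01; payment $2,150.27; balance $2,345.74
Quarter 3: opening $2,345.74; interest $14.07 → $2,359.81; payment $2,137.52; balance $222.29
Quarter 4: opening $222.29; interest $1.33 → $223.62; payment $223.62; balance $0.00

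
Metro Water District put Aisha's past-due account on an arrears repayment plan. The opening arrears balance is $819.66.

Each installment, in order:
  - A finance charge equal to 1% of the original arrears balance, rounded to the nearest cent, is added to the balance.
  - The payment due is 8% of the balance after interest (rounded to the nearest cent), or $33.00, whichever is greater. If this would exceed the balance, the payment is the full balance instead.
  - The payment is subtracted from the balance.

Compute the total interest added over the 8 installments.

$65.60

Installment 1: $819.66 +$8.20 interest = $827.86; pay $66.23 → $761.63
Installment 2: $761.63 +$8.20 interest = $769.83; pay $61.59 → $708.24
Installment 3: $708.24 +$8.20 interest = $716.44; pay $57.32 → $659.12
Installment 4: $659.12 +$8.20 interest = $667.32; pay $53.39 → $613.93
Installment 5: $613.93 +$8.20 interest = $622.13; pay $49.77 → $572.36
Installment 6: $572.36 +$8.20 interest = $580.56; pay $46.44 → $534.12
Installment 7: $534.12 +$8.20 interest = $542.32; pay $43.39 → $498.93
Installment 8: $498.93 +$8.20 interest = $507.13; pay $40.57 → $466.56
Total interest: $8.20 + $8.20 + $8.20 + $8.20 + $8.20 + $8.20 + $8.20 + $8.20 = $65.60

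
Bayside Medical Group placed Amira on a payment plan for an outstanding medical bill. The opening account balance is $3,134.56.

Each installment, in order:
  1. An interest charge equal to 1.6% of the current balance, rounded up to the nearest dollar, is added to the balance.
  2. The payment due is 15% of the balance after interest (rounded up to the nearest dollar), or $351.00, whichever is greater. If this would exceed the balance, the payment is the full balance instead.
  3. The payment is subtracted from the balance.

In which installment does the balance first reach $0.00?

Installment 1: opening $3,134.56; interest $51.00 → $3,185.56; payment $478.00; balance $2,707.56
Installment 2: opening $2,707.56; interest $44.00 → $2,751.56; payment $413.00; balance $2,338.56
Installment 3: opening $2,338.56; interest $38.00 → $2,376.56; payment $357.00; balance $2,019.56
Installment 4: opening $2,019.56; interest $33.00 → $2,052.56; payment $351.00; balance $1,701.56
Installment 5: opening $1,701.56; interest $28.00 → $1,729.56; payment $351.00; balance $1,378.56
Installment 6: opening $1,378.56; interest $23.00 → $1,401.56; payment $351.00; balance $1,050.56
Installment 7: opening $1,050.56; interest $17.00 → $1,067.56; payment $351.00; balance $716.56
Installment 8: opening $716.56; interest $12.00 → $728.56; payment $351.00; balance $377.56
Installment 9: opening $377.56; interest $7.00 → $384.56; payment $351.00; balance $33.56
Installment 10: opening $33.56; interest $1.00 → $34.56; payment $34.56; balance $0.00
Balance reaches $0.00 in installment 10.

10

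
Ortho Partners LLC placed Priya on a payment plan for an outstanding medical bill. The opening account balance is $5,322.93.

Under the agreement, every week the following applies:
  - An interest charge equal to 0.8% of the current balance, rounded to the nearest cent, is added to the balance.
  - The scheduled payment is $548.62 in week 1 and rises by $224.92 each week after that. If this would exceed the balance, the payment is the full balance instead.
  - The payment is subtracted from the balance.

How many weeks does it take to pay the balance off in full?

Week 1: $5,322.93 +$42.58 interest = $5,365.51; pay $548.62 → $4,816.89
Week 2: $4,816.89 +$38.54 interest = $4,855.43; pay $773.54 → $4,081.89
Week 3: $4,081.89 +$32.66 interest = $4,114.55; pay $998.46 → $3,116.09
Week 4: $3,116.09 +$24.93 interest = $3,141.02; pay $1,223.38 → $1,917.64
Week 5: $1,917.64 +$15.34 interest = $1,932.98; pay $1,448.30 → $484.68
Week 6: $484.68 +$3.88 interest = $488.56; pay $488.56 → $0.00
Balance reaches $0.00 in week 6.

6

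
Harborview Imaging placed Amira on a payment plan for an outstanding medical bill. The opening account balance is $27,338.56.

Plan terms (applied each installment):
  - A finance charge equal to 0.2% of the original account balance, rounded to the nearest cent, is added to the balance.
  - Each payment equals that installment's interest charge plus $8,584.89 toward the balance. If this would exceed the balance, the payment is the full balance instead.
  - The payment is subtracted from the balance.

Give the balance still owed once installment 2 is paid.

$10,168.78

Installment 1: opening $27,338.56; interest $54.68 → $27,393.24; payment $8,639.57; balance $18,753.67
Installment 2: opening $18,753.67; interest $54.68 → $18,808.35; payment $8,639.57; balance $10,168.78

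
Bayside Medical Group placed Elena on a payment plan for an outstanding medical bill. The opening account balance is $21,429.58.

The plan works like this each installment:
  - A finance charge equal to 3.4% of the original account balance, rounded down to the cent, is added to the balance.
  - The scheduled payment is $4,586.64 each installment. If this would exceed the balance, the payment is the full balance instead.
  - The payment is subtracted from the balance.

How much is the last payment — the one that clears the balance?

$2,867.98

Installment 1: opening $21,429.58; interest $728.60 → $22,158.18; payment $4,586.64; balance $17,571.54
Installment 2: opening $17,571.54; interest $728.60 → $18,300.14; payment $4,586.64; balance $13,713.50
Installment 3: opening $13,713.50; interest $728.60 → $14,442.10; payment $4,586.64; balance $9,855.46
Installment 4: opening $9,855.46; interest $728.60 → $10,584.06; payment $4,586.64; balance $5,997.42
Installment 5: opening $5,997.42; interest $728.60 → $6,726.02; payment $4,586.64; balance $2,139.38
Installment 6: opening $2,139.38; interest $728.60 → $2,867.98; payment $2,867.98; balance $0.00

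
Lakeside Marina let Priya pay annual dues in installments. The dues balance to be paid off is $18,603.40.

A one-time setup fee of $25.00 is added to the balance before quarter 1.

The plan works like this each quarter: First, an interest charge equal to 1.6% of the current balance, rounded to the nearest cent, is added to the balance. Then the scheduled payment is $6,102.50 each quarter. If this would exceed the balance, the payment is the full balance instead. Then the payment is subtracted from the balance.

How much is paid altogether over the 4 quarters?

$19,257.42

Quarter 1: opening $18,628.40; interest $298.05 → $18,926.45; payment $6,102.50; balance $12,823.95
Quarter 2: opening $12,823.95; interest $205.18 → $13,029.13; payment $6,102.50; balance $6,926.63
Quarter 3: opening $6,926.63; interest $110.83 → $7,037.46; payment $6,102.50; balance $934.96
Quarter 4: opening $934.96; interest $14.96 → $949.92; payment $949.92; balance $0.00
Total paid: $19,257.42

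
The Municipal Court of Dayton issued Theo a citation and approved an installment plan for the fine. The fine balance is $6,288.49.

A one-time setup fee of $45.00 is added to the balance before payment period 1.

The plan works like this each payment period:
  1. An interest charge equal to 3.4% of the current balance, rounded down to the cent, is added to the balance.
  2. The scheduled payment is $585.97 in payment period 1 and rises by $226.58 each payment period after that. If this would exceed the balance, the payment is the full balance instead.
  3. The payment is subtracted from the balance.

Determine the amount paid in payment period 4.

$1,265.71

# | Opening | Interest | Payment | End bal
1 | $6,333.49 | $215.33 | $585.97 | $5,962.85
2 | $5,962.85 | $202.73 | $812.55 | $5,353.03
3 | $5,353.03 | $182.00 | $1,039.13 | $4,495.90
4 | $4,495.90 | $152.86 | $1,265.71 | $3,383.05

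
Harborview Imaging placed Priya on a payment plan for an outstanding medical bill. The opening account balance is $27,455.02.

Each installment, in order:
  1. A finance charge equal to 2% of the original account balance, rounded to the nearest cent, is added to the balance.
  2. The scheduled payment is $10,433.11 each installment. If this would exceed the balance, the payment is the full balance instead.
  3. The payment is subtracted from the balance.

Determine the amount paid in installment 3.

$8,236.10

Installment 1: opening $27,455.02; interest $549.10 → $28,004.12; payment $10,433.11; balance $17,571.01
Installment 2: opening $17,571.01; interest $549.10 → $18,120.11; payment $10,433.11; balance $7,687.00
Installment 3: opening $7,687.00; interest $549.10 → $8,236.10; payment $8,236.10; balance $0.00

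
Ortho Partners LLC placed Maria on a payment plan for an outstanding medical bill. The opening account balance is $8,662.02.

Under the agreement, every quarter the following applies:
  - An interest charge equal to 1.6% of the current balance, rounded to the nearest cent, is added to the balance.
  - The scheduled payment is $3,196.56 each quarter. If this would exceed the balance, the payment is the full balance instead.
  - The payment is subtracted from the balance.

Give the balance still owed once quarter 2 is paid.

$2,497.15

# | Opening | Interest | Payment | End bal
1 | $8,662.02 | $138.59 | $3,196.56 | $5,604.05
2 | $5,604.05 | $89.66 | $3,196.56 | $2,497.15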